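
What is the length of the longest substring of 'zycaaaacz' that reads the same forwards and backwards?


Scanning 'zycaaaacz' for palindromic substrings.
Substring at positions 2-7: 'caaaac'.
Check: reverse('caaaac') = 'caaaac' -> palindrome confirmed.
Neighbouring characters ('y' / 'z') break symmetry, so it cannot extend further.
No longer palindromic substring exists; longest length = 6

6


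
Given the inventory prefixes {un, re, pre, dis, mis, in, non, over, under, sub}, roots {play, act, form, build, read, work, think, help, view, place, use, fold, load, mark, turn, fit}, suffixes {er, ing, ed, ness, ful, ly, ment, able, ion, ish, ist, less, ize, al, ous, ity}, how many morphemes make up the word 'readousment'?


Segmenting 'readousment' against the inventory:
  'read' -> root (morpheme 1)
  'ous' -> suffix (morpheme 2)
  'ment' -> suffix (morpheme 3)
Total morphemes: 3

3


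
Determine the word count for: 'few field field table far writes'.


Counting words by splitting on spaces:
  Word 1: 'few'
  Word 2: 'field'
  Word 3: 'field'
  Word 4: 'table'
  Word 5: 'far'
  Word 6: 'writes'
Total words: 6

6


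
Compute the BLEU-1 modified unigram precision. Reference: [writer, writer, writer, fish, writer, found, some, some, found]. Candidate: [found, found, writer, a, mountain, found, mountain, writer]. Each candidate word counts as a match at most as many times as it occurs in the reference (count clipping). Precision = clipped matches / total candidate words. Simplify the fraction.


Reference word counts: {'fish': 1, 'found': 2, 'some': 2, 'writer': 4}
Checking each candidate word (with clipping):
  'found' -> in reference (ref count 2, used 1/2) -> match (matches: 1)
  'found' -> in reference (ref count 2, used 2/2) -> match (matches: 2)
  'writer' -> in reference (ref count 4, used 1/4) -> match (matches: 3)
  'a' -> not in reference -> no match (matches: 3)
  'mountain' -> not in reference -> no match (matches: 3)
  'found' -> ref count 2 already used up (2/2) -> clipped, no match (matches: 3)
  'mountain' -> not in reference -> no match (matches: 3)
  'writer' -> in reference (ref count 4, used 2/4) -> match (matches: 4)
Clipped matches: 4, Candidate length: 8
Precision = 4/8 = 1/2

1/2


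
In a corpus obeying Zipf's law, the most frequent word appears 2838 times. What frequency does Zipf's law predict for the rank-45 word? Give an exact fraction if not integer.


Zipf's law: freq(rank) = f1 / rank
f1 = 2838, rank = 45
freq = 2838 / 45
GCD(2838, 45) = 3
Simplified: 946/15

946/15


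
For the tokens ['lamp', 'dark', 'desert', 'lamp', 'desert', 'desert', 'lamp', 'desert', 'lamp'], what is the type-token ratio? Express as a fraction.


Tokens: 9
Unique types: ('dark', 'desert', 'lamp') = 3
TTR = 3/9
Simplify: divide both by 3 -> 1/3
TTR = 1/3

1/3


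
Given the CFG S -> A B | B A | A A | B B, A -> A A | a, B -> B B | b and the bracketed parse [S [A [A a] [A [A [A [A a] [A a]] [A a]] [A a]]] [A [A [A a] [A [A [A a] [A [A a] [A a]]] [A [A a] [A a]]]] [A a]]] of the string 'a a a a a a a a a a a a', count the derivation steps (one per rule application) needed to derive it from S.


Every bracketed nonterminal node [X ...] in the tree is produced by exactly one rule application.
Reading the tree off as a leftmost derivation:
  Step 1: S  =>  A A   (applied S -> A A)
  Step 2: A A  =>  A A A   (applied A -> A A)
  Step 3: A A A  =>  a A A   (applied A -> a)
  Step 4: a A A  =>  a A A A   (applied A -> A A)
  Step 5: a A A A  =>  a A A A A   (applied A -> A A)
  Step 6: a A A A A  =>  a A A A A A   (applied A -> A A)
  Step 7: a A A A A A  =>  a a A A A A   (applied A -> a)
  Step 8: a a A A A A  =>  a a a A A A   (applied A -> a)
  Step 9: a a a A A A  =>  a a a a A A   (applied A -> a)
  Step 10: a a a a A A  =>  a a a a a A   (applied A -> a)
  Step 11: a a a a a A  =>  a a a a a A A   (applied A -> A A)
  Step 12: a a a a a A A  =>  a a a a a A A A   (applied A -> A A)
  Step 13: a a a a a A A A  =>  a a a a a a A A   (applied A -> a)
  Step 14: a a a a a a A A  =>  a a a a a a A A A   (applied A -> A A)
  Step 15: a a a a a a A A A  =>  a a a a a a A A A A   (applied A -> A A)
  Step 16: a a a a a a A A A A  =>  a a a a a a a A A A   (applied A -> a)
  Step 17: a a a a a a a A A A  =>  a a a a a a a A A A A   (applied A -> A A)
  Step 18: a a a a a a a A A A A  =>  a a a a a a a a A A A   (applied A -> a)
  Step 19: a a a a a a a a A A A  =>  a a a a a a a a a A A   (applied A -> a)
  Step 20: a a a a a a a a a A A  =>  a a a a a a a a a A A A   (applied A -> A A)
  Step 21: a a a a a a a a a A A A  =>  a a a a a a a a a a A A   (applied A -> a)
  Step 22: a a a a a a a a a a A A  =>  a a a a a a a a a a a A   (applied A -> a)
  Step 23: a a a a a a a a a a a A  =>  a a a a a a a a a a a a   (applied A -> a)
Final yield: a a a a a a a a a a a a
Total rewrite steps: 23

23


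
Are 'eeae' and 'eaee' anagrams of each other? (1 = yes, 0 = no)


Sort characters of 'eeae': 'aeee'
Sort characters of 'eaee': 'aeee'
Sorted forms match -> they ARE anagrams
Result: 1

1


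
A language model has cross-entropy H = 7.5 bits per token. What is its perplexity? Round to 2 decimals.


Perplexity formula: PP = 2^H
H = 7.5
PP = 2^7.5
Decompose: 2^7.5 = 2^7 * 2^0.5 = 2^7 * sqrt(2)
2^7 = 128, sqrt(2) ~ 1.4142136
PP ~ 128 * 1.4142136 = 181.0193408
Rounded to 2 decimals: 181.02

181.02


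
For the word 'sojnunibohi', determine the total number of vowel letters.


Scanning each character of 'sojnunibohi':
  Position 1: 's' -> consonant (running count: 0)
  Position 2: 'o' -> vowel (running count: 1)
  Position 3: 'j' -> consonant (running count: 1)
  Position 4: 'n' -> consonant (running count: 1)
  Position 5: 'u' -> vowel (running count: 2)
  Position 6: 'n' -> consonant (running count: 2)
  Position 7: 'i' -> vowel (running count: 3)
  Position 8: 'b' -> consonant (running count: 3)
  Position 9: 'o' -> vowel (running count: 4)
  Position 10: 'h' -> consonant (running count: 4)
  Position 11: 'i' -> vowel (running count: 5)
Total vowels: 5

5


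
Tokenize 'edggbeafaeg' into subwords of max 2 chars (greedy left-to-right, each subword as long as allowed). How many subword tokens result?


'edggbeafaeg' has 11 characters.
Chunking with max size 2:
  Chunk 1: 'ed' (positions 0-1)
  Chunk 2: 'gg' (positions 2-3)
  Chunk 3: 'be' (positions 4-5)
  Chunk 4: 'af' (positions 6-7)
  Chunk 5: 'ae' (positions 8-9)
  Chunk 6: 'g' (positions 10-10)
Total chunks: ceil(11 / 2) = 6

6


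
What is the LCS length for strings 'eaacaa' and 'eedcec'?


DP table for LCS of 'eaacaa' and 'eedcec':
       e  e  d  c  e  c
    0  0  0  0  0  0  0
  e 0  1  1  1  1  1  1
  a 0  1  1  1  1  1  1
  a 0  1  1  1  1  1  1
  c 0  1  1  1  2  2  2
  a 0  1  1  1  2  2  2
  a 0  1  1  1  2  2  2
LCS: 'ec'
LCS length = 2

2


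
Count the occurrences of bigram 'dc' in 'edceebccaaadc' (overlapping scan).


Scanning 'edceebccaaadc' for bigram 'dc':
  Position 0: 'ed' -> no
  Position 1: 'dc' -> MATCH
  Position 2: 'ce' -> no
  Position 3: 'ee' -> no
  Position 4: 'eb' -> no
  Position 5: 'bc' -> no
  Position 6: 'cc' -> no
  Position 7: 'ca' -> no
  Position 8: 'aa' -> no
  Position 9: 'aa' -> no
  Position 10: 'ad' -> no
  Position 11: 'dc' -> MATCH
Total matches: 2

2


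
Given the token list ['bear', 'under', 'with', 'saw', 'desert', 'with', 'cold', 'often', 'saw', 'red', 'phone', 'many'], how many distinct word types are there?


Listing all tokens and tracking unique types:
  Token 1: 'bear' -> NEW (unique so far: 1)
  Token 2: 'under' -> NEW (unique so far: 2)
  Token 3: 'with' -> NEW (unique so far: 3)
  Token 4: 'saw' -> NEW (unique so far: 4)
  Token 5: 'desert' -> NEW (unique so far: 5)
  Token 6: 'with' -> duplicate (unique so far: 5)
  Token 7: 'cold' -> NEW (unique so far: 6)
  Token 8: 'often' -> NEW (unique so far: 7)
  Token 9: 'saw' -> duplicate (unique so far: 7)
  Token 10: 'red' -> NEW (unique so far: 8)
  Token 11: 'phone' -> NEW (unique so far: 9)
  Token 12: 'many' -> NEW (unique so far: 10)
Unique types: ('bear', 'cold', 'desert', 'many', 'often', 'phone', 'red', 'saw', 'under', 'with')
Vocabulary size: 10

10


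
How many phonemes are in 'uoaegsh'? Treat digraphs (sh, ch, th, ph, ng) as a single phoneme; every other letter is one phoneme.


Parsing 'uoaegsh' greedily, digraphs first:
  'u' -> vowel phoneme (phonemes so far: 1)
  'o' -> vowel phoneme (phonemes so far: 2)
  'a' -> vowel phoneme (phonemes so far: 3)
  'e' -> vowel phoneme (phonemes so far: 4)
  'g' -> consonant phoneme (phonemes so far: 5)
  'sh' -> digraph (1 consonant phoneme) (phonemes so far: 6)
Total phonemes: 6

6


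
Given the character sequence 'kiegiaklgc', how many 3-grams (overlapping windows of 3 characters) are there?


String 'kiegiaklgc' has length L = 10.
Number of overlapping n-grams = L - n + 1
Substituting: 10 - 3 + 1 = 8

8


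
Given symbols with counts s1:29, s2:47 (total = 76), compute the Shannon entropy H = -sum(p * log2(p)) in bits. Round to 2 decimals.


Computing entropy H = -sum(p_i * log2(p_i)):
  s1: p = 29/76 = 0.3816, -p*log2(p) = 0.5304
  s2: p = 47/76 = 0.6184, -p*log2(p) = 0.4288
H = sum of terms = 0.9592
Rounded to 2 decimals: 0.96

0.96


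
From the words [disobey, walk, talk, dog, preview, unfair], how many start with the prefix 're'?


Checking each word for prefix 're':
  'disobey' -> no (count: 0)
  'walk' -> no (count: 0)
  'talk' -> no (count: 0)
  'dog' -> no (count: 0)
  'preview' -> no (count: 0)
  'unfair' -> no (count: 0)
Total with prefix 're': 0

0


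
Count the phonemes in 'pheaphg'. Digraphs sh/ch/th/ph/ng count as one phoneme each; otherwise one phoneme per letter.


Parsing 'pheaphg' greedily, digraphs first:
  'ph' -> digraph (1 consonant phoneme) (phonemes so far: 1)
  'e' -> vowel phoneme (phonemes so far: 2)
  'a' -> vowel phoneme (phonemes so far: 3)
  'ph' -> digraph (1 consonant phoneme) (phonemes so far: 4)
  'g' -> consonant phoneme (phonemes so far: 5)
Total phonemes: 5

5


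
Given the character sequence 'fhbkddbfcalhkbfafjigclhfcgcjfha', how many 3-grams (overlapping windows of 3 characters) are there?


String 'fhbkddbfcalhkbfafjigclhfcgcjfha' has length L = 31.
Number of overlapping n-grams = L - n + 1
Substituting: 31 - 3 + 1 = 29

29


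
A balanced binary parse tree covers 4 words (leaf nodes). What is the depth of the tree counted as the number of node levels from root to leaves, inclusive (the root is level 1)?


In a balanced binary tree with n leaves the deepest leaf is ceil(log2(n)) edges below the root,
so counting node levels inclusive of root and leaves gives ceil(log2(n)) + 1 levels.
log2(4) = 2.0000
ceil(2.0000) = 2
levels = 2 + 1 = 3

3


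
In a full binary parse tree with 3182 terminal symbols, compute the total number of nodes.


Leaf nodes (terminals): 3182
Internal nodes = n - 1 = 3182 - 1 = 3181
Total = leaves + internal = 3182 + 3181 = 6363

6363


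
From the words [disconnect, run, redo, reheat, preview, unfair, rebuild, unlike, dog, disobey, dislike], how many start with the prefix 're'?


Checking each word for prefix 're':
  'disconnect' -> no (count: 0)
  'run' -> no (count: 0)
  'redo' -> YES, starts with 're' (count: 1)
  'reheat' -> YES, starts with 're' (count: 2)
  'preview' -> no (count: 2)
  'unfair' -> no (count: 2)
  'rebuild' -> YES, starts with 're' (count: 3)
  'unlike' -> no (count: 3)
  'dog' -> no (count: 3)
  'disobey' -> no (count: 3)
  'dislike' -> no (count: 3)
Total with prefix 're': 3

3


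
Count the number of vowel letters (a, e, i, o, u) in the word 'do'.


Scanning each character of 'do':
  Position 1: 'd' -> consonant (running count: 0)
  Position 2: 'o' -> vowel (running count: 1)
Total vowels: 1

1


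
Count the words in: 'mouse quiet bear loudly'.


Counting words by splitting on spaces:
  Word 1: 'mouse'
  Word 2: 'quiet'
  Word 3: 'bear'
  Word 4: 'loudly'
Total words: 4

4


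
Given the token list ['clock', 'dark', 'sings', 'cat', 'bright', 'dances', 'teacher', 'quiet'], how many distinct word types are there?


Listing all tokens and tracking unique types:
  Token 1: 'clock' -> NEW (unique so far: 1)
  Token 2: 'dark' -> NEW (unique so far: 2)
  Token 3: 'sings' -> NEW (unique so far: 3)
  Token 4: 'cat' -> NEW (unique so far: 4)
  Token 5: 'bright' -> NEW (unique so far: 5)
  Token 6: 'dances' -> NEW (unique so far: 6)
  Token 7: 'teacher' -> NEW (unique so far: 7)
  Token 8: 'quiet' -> NEW (unique so far: 8)
Unique types: ('bright', 'cat', 'clock', 'dances', 'dark', 'quiet', 'sings', 'teacher')
Vocabulary size: 8

8


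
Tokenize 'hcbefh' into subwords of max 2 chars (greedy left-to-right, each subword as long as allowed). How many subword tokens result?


'hcbefh' has 6 characters.
Chunking with max size 2:
  Chunk 1: 'hc' (positions 0-1)
  Chunk 2: 'be' (positions 2-3)
  Chunk 3: 'fh' (positions 4-5)
Total chunks: ceil(6 / 2) = 3

3


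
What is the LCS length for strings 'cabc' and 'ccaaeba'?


DP table for LCS of 'cabc' and 'ccaaeba':
       c  c  a  a  e  b  a
    0  0  0  0  0  0  0  0
  c 0  1  1  1  1  1  1  1
  a 0  1  1  2  2  2  2  2
  b 0  1  1  2  2  2  3  3
  c 0  1  2  2  2  2  3  3
LCS: 'cab'
LCS length = 3

3


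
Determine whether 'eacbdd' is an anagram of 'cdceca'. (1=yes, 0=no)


Sort characters of 'eacbdd': 'abcdde'
Sort characters of 'cdceca': 'acccde'
Sorted forms differ -> they are NOT anagrams
Result: 0

0


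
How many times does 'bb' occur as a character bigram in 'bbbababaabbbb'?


Scanning 'bbbababaabbbb' for bigram 'bb':
  Position 0: 'bb' -> MATCH
  Position 1: 'bb' -> MATCH
  Position 2: 'ba' -> no
  Position 3: 'ab' -> no
  Position 4: 'ba' -> no
  Position 5: 'ab' -> no
  Position 6: 'ba' -> no
  Position 7: 'aa' -> no
  Position 8: 'ab' -> no
  Position 9: 'bb' -> MATCH
  Position 10: 'bb' -> MATCH
  Position 11: 'bb' -> MATCH
Total matches: 5

5


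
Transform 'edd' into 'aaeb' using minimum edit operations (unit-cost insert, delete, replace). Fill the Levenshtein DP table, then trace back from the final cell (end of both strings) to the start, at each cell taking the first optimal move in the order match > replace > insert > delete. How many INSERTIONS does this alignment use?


Edit distance = 4. Backtracking from cell (3, 4) with preference match > replace > insert > delete,
then listing the resulting alignment 'edd' -> 'aaeb' left to right:
  Step 1: insert 'a' [insertion #1]
  Step 2: replace e->a
  Step 3: replace d->e
  Step 4: replace d->b
Total insertions: 1

1


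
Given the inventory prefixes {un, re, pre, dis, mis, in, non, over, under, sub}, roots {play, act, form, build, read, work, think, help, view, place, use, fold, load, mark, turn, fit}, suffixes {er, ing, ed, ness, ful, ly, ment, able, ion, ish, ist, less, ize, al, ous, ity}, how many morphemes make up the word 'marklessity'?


Segmenting 'marklessity' against the inventory:
  'mark' -> root (morpheme 1)
  'less' -> suffix (morpheme 2)
  'ity' -> suffix (morpheme 3)
Total morphemes: 3

3


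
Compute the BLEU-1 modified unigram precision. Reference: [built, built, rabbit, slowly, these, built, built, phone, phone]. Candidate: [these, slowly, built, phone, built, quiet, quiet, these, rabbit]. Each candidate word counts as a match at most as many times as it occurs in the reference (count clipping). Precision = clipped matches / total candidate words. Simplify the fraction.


Reference word counts: {'built': 4, 'phone': 2, 'rabbit': 1, 'slowly': 1, 'these': 1}
Checking each candidate word (with clipping):
  'these' -> in reference (ref count 1, used 1/1) -> match (matches: 1)
  'slowly' -> in reference (ref count 1, used 1/1) -> match (matches: 2)
  'built' -> in reference (ref count 4, used 1/4) -> match (matches: 3)
  'phone' -> in reference (ref count 2, used 1/2) -> match (matches: 4)
  'built' -> in reference (ref count 4, used 2/4) -> match (matches: 5)
  'quiet' -> not in reference -> no match (matches: 5)
  'quiet' -> not in reference -> no match (matches: 5)
  'these' -> ref count 1 already used up (1/1) -> clipped, no match (matches: 5)
  'rabbit' -> in reference (ref count 1, used 1/1) -> match (matches: 6)
Clipped matches: 6, Candidate length: 9
Precision = 6/9 = 2/3

2/3


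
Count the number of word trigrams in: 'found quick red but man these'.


Word trigrams from [6] words:
  Trigram 1: (found quick red)
  Trigram 2: (quick red but)
  Trigram 3: (red but man)
  Trigram 4: (but man these)
Total word trigrams: 6 - 2 = 4

4


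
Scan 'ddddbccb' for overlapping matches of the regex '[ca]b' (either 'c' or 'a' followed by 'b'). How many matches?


Pattern: [ca]b means either 'c' or 'a' followed by 'b'.
Scanning 'ddddbccb' position-by-position:
  Pos 0: window 'dd' -> no
  Pos 1: window 'dd' -> no
  Pos 2: window 'dd' -> no
  Pos 3: window 'db' -> no
  Pos 4: window 'bc' -> no
  Pos 5: window 'cc' -> no
  Pos 6: window 'cb' -> MATCH
  Pos 7: window 'b' -> no
Total matches: 1

1


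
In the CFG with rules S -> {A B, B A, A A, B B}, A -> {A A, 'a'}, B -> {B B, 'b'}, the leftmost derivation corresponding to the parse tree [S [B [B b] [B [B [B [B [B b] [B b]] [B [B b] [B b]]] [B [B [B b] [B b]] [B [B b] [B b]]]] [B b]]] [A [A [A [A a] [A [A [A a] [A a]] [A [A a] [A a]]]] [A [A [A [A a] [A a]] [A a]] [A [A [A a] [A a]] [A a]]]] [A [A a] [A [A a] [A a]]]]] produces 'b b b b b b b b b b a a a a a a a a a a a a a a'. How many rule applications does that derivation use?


Every bracketed nonterminal node [X ...] in the tree is produced by exactly one rule application.
Reading the tree off as a leftmost derivation:
  Step 1: S  =>  B A   (applied S -> B A)
  Step 2: B A  =>  B B A   (applied B -> B B)
  Step 3: B B A  =>  b B A   (applied B -> b)
  Step 4: b B A  =>  b B B A   (applied B -> B B)
  Step 5: b B B A  =>  b B B B A   (applied B -> B B)
  Step 6: b B B B A  =>  b B B B B A   (applied B -> B B)
  Step 7: b B B B B A  =>  b B B B B B A   (applied B -> B B)
  Step 8: b B B B B B A  =>  b b B B B B A   (applied B -> b)
  Step 9: b b B B B B A  =>  b b b B B B A   (applied B -> b)
  Step 10: b b b B B B A  =>  b b b B B B B A   (applied B -> B B)
  Step 11: b b b B B B B A  =>  b b b b B B B A   (applied B -> b)
  Step 12: b b b b B B B A  =>  b b b b b B B A   (applied B -> b)
  Step 13: b b b b b B B A  =>  b b b b b B B B A   (applied B -> B B)
  Step 14: b b b b b B B B A  =>  b b b b b B B B B A   (applied B -> B B)
  Step 15: b b b b b B B B B A  =>  b b b b b b B B B A   (applied B -> b)
  Step 16: b b b b b b B B B A  =>  b b b b b b b B B A   (applied B -> b)
  Step 17: b b b b b b b B B A  =>  b b b b b b b B B B A   (applied B -> B B)
  Step 18: b b b b b b b B B B A  =>  b b b b b b b b B B A   (applied B -> b)
  Step 19: b b b b b b b b B B A  =>  b b b b b b b b b B A   (applied B -> b)
  Step 20: b b b b b b b b b B A  =>  b b b b b b b b b b A   (applied B -> b)
  Step 21: b b b b b b b b b b A  =>  b b b b b b b b b b A A   (applied A -> A A)
  Step 22: b b b b b b b b b b A A  =>  b b b b b b b b b b A A A   (applied A -> A A)
  Step 23: b b b b b b b b b b A A A  =>  b b b b b b b b b b A A A A   (applied A -> A A)
  Step 24: b b b b b b b b b b A A A A  =>  b b b b b b b b b b a A A A   (applied A -> a)
  Step 25: b b b b b b b b b b a A A A  =>  b b b b b b b b b b a A A A A   (applied A -> A A)
  Step 26: b b b b b b b b b b a A A A A  =>  b b b b b b b b b b a A A A A A   (applied A -> A A)
  Step 27: b b b b b b b b b b a A A A A A  =>  b b b b b b b b b b a a A A A A   (applied A -> a)
  Step 28: b b b b b b b b b b a a A A A A  =>  b b b b b b b b b b a a a A A A   (applied A -> a)
  Step 29: b b b b b b b b b b a a a A A A  =>  b b b b b b b b b b a a a A A A A   (applied A -> A A)
  Step 30: b b b b b b b b b b a a a A A A A  =>  b b b b b b b b b b a a a a A A A   (applied A -> a)
  Step 31: b b b b b b b b b b a a a a A A A  =>  b b b b b b b b b b a a a a a A A   (applied A -> a)
  Step 32: b b b b b b b b b b a a a a a A A  =>  b b b b b b b b b b a a a a a A A A   (applied A -> A A)
  Step 33: b b b b b b b b b b a a a a a A A A  =>  b b b b b b b b b b a a a a a A A A A   (applied A -> A A)
  Step 34: b b b b b b b b b b a a a a a A A A A  =>  b b b b b b b b b b a a a a a A A A A A   (applied A -> A A)
  Step 35: b b b b b b b b b b a a a a a A A A A A  =>  b b b b b b b b b b a a a a a a A A A A   (applied A -> a)
  Step 36: b b b b b b b b b b a a a a a a A A A A  =>  b b b b b b b b b b a a a a a a a A A A   (applied A -> a)
  Step 37: b b b b b b b b b b a a a a a a a A A A  =>  b b b b b b b b b b a a a a a a a a A A   (applied A -> a)
  Step 38: b b b b b b b b b b a a a a a a a a A A  =>  b b b b b b b b b b a a a a a a a a A A A   (applied A -> A A)
  Step 39: b b b b b b b b b b a a a a a a a a A A A  =>  b b b b b b b b b b a a a a a a a a A A A A   (applied A -> A A)
  Step 40: b b b b b b b b b b a a a a a a a a A A A A  =>  b b b b b b b b b b a a a a a a a a a A A A   (applied A -> a)
  Step 41: b b b b b b b b b b a a a a a a a a a A A A  =>  b b b b b b b b b b a a a a a a a a a a A A   (applied A -> a)
  Step 42: b b b b b b b b b b a a a a a a a a a a A A  =>  b b b b b b b b b b a a a a a a a a a a a A   (applied A -> a)
  Step 43: b b b b b b b b b b a a a a a a a a a a a A  =>  b b b b b b b b b b a a a a a a a a a a a A A   (applied A -> A A)
  Step 44: b b b b b b b b b b a a a a a a a a a a a A A  =>  b b b b b b b b b b a a a a a a a a a a a a A   (applied A -> a)
  Step 45: b b b b b b b b b b a a a a a a a a a a a a A  =>  b b b b b b b b b b a a a a a a a a a a a a A A   (applied A -> A A)
  Step 46: b b b b b b b b b b a a a a a a a a a a a a A A  =>  b b b b b b b b b b a a a a a a a a a a a a a A   (applied A -> a)
  Step 47: b b b b b b b b b b a a a a a a a a a a a a a A  =>  b b b b b b b b b b a a a a a a a a a a a a a a   (applied A -> a)
Final yield: b b b b b b b b b b a a a a a a a a a a a a a a
Total rewrite steps: 47

47


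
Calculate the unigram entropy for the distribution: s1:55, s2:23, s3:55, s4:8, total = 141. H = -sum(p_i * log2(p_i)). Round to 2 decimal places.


Computing entropy H = -sum(p_i * log2(p_i)):
  s1: p = 55/141 = 0.3901, -p*log2(p) = 0.5298
  s2: p = 23/141 = 0.1631, -p*log2(p) = 0.4267
  s3: p = 55/141 = 0.3901, -p*log2(p) = 0.5298
  s4: p = 8/141 = 0.0567, -p*log2(p) = 0.2349
H = sum of terms = 1.7212
Rounded to 2 decimals: 1.72

1.72


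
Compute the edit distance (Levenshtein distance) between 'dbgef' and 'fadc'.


Building DP table for s1='dbgef' (len 5) and s2='fadc' (len 4):
       f  a  d  c
    0  1  2  3  4
  d 1  1  2  2  3
  b 2  2  2  3  3
  g 3  3  3  3  4
  e 4  4  4  4  4
  f 5  4  5  5  5
Edit distance = dp[5][4] = 5

5


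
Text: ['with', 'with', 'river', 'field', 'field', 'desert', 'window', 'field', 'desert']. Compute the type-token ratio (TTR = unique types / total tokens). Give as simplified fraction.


Tokens: 9
Unique types: ('desert', 'field', 'river', 'window', 'with') = 5
TTR = 5/9
Already in lowest terms.

5/9


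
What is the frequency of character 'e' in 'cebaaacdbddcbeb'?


Scanning 'cebaaacdbddcbeb' for 'e':
  Position 1: 'e' -> MATCH (count: 1)
  Position 13: 'e' -> MATCH (count: 2)
Total occurrences of 'e': 2

2


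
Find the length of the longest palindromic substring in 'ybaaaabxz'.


Scanning 'ybaaaabxz' for palindromic substrings.
Substring at positions 1-6: 'baaaab'.
Check: reverse('baaaab') = 'baaaab' -> palindrome confirmed.
Neighbouring characters ('y' / 'x') break symmetry, so it cannot extend further.
No longer palindromic substring exists; longest length = 6

6


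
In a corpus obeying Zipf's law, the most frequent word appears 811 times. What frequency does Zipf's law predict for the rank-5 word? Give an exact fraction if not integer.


Zipf's law: freq(rank) = f1 / rank
f1 = 811, rank = 5
freq = 811 / 5
GCD(811, 5) = 1
Simplified: 811/5

811/5


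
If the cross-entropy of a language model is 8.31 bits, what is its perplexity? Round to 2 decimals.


Perplexity formula: PP = 2^H
H = 8.31
PP = 2^8.31
Decompose: 2^8.31 = 2^8 * 2^0.31
2^8 = 256, 2^0.31 ~ 1.2397077
PP ~ 256 * 1.2397077 = 317.3651712
Rounded to 2 decimals: 317.37

317.37


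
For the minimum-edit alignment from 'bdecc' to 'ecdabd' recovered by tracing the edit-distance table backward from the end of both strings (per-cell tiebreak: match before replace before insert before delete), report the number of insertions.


Edit distance = 5. Backtracking from cell (5, 6) with preference match > replace > insert > delete,
then listing the resulting alignment 'bdecc' -> 'ecdabd' left to right:
  Step 1: insert 'e' [insertion #1]
  Step 2: replace b->c
  Step 3: keep 'd'
  Step 4: replace e->a
  Step 5: replace c->b
  Step 6: replace c->d
Total insertions: 1

1


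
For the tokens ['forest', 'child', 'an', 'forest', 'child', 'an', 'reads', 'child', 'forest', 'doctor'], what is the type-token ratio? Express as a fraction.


Tokens: 10
Unique types: ('an', 'child', 'doctor', 'forest', 'reads') = 5
TTR = 5/10
Simplify: divide both by 5 -> 1/2
TTR = 1/2

1/2


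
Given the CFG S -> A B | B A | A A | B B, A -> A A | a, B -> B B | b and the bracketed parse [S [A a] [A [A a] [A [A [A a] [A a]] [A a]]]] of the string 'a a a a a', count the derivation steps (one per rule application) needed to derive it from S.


Every bracketed nonterminal node [X ...] in the tree is produced by exactly one rule application.
Reading the tree off as a leftmost derivation:
  Step 1: S  =>  A A   (applied S -> A A)
  Step 2: A A  =>  a A   (applied A -> a)
  Step 3: a A  =>  a A A   (applied A -> A A)
  Step 4: a A A  =>  a a A   (applied A -> a)
  Step 5: a a A  =>  a a A A   (applied A -> A A)
  Step 6: a a A A  =>  a a A A A   (applied A -> A A)
  Step 7: a a A A A  =>  a a a A A   (applied A -> a)
  Step 8: a a a A A  =>  a a a a A   (applied A -> a)
  Step 9: a a a a A  =>  a a a a a   (applied A -> a)
Final yield: a a a a a
Total rewrite steps: 9

9


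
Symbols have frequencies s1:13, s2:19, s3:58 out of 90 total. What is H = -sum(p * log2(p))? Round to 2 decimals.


Computing entropy H = -sum(p_i * log2(p_i)):
  s1: p = 13/90 = 0.1444, -p*log2(p) = 0.4032
  s2: p = 19/90 = 0.2111, -p*log2(p) = 0.4737
  s3: p = 58/90 = 0.6444, -p*log2(p) = 0.4085
H = sum of terms = 1.2854
Rounded to 2 decimals: 1.29

1.29


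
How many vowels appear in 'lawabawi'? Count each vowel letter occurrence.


Scanning each character of 'lawabawi':
  Position 1: 'l' -> consonant (running count: 0)
  Position 2: 'a' -> vowel (running count: 1)
  Position 3: 'w' -> consonant (running count: 1)
  Position 4: 'a' -> vowel (running count: 2)
  Position 5: 'b' -> consonant (running count: 2)
  Position 6: 'a' -> vowel (running count: 3)
  Position 7: 'w' -> consonant (running count: 3)
  Position 8: 'i' -> vowel (running count: 4)
Total vowels: 4

4


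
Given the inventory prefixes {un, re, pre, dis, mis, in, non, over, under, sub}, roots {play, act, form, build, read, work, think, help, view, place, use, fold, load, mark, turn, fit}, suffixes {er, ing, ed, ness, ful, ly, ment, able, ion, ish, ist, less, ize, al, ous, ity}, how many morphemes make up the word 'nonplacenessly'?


Segmenting 'nonplacenessly' against the inventory:
  'non' -> prefix (morpheme 1)
  'place' -> root (morpheme 2)
  'ness' -> suffix (morpheme 3)
  'ly' -> suffix (morpheme 4)
Total morphemes: 4

4


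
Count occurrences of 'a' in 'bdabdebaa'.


Scanning 'bdabdebaa' for 'a':
  Position 2: 'a' -> MATCH (count: 1)
  Position 7: 'a' -> MATCH (count: 2)
  Position 8: 'a' -> MATCH (count: 3)
Total occurrences of 'a': 3

3


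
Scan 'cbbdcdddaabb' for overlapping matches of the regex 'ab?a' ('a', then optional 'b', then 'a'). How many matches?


Pattern: ab?a means 'a', then optional 'b', then 'a'.
Scanning 'cbbdcdddaabb' position-by-position:
  Pos 0: window 'cbb' -> no
  Pos 1: window 'bbd' -> no
  Pos 2: window 'bdc' -> no
  Pos 3: window 'dcd' -> no
  Pos 4: window 'cdd' -> no
  Pos 5: window 'ddd' -> no
  Pos 6: window 'dda' -> no
  Pos 7: window 'daa' -> no
  Pos 8: window 'aab' -> MATCH
  Pos 9: window 'abb' -> no
  Pos 10: window 'bb' -> no
  Pos 11: window 'b' -> no
Total matches: 1

1


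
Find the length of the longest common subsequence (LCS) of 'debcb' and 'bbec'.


DP table for LCS of 'debcb' and 'bbec':
       b  b  e  c
    0  0  0  0  0
  d 0  0  0  0  0
  e 0  0  0  1  1
  b 0  1  1  1  1
  c 0  1  1  1  2
  b 0  1  2  2  2
LCS: 'ec'
LCS length = 2

2


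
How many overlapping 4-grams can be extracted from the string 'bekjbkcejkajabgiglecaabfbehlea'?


String 'bekjbkcejkajabgiglecaabfbehlea' has length L = 30.
Number of overlapping n-grams = L - n + 1
Substituting: 30 - 4 + 1 = 27

27


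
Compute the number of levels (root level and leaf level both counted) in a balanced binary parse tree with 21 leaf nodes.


In a balanced binary tree with n leaves the deepest leaf is ceil(log2(n)) edges below the root,
so counting node levels inclusive of root and leaves gives ceil(log2(n)) + 1 levels.
log2(21) = 4.3923
ceil(4.3923) = 5
levels = 5 + 1 = 6

6


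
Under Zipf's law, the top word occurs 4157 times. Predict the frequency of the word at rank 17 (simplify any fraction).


Zipf's law: freq(rank) = f1 / rank
f1 = 4157, rank = 17
freq = 4157 / 17
GCD(4157, 17) = 1
Simplified: 4157/17

4157/17


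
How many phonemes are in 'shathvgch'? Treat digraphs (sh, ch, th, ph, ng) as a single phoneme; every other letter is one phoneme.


Parsing 'shathvgch' greedily, digraphs first:
  'sh' -> digraph (1 consonant phoneme) (phonemes so far: 1)
  'a' -> vowel phoneme (phonemes so far: 2)
  'th' -> digraph (1 consonant phoneme) (phonemes so far: 3)
  'v' -> consonant phoneme (phonemes so far: 4)
  'g' -> consonant phoneme (phonemes so far: 5)
  'ch' -> digraph (1 consonant phoneme) (phonemes so far: 6)
Total phonemes: 6

6


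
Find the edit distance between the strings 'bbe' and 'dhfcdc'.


Building DP table for s1='bbe' (len 3) and s2='dhfcdc' (len 6):
       d  h  f  c  d  c
    0  1  2  3  4  5  6
  b 1  1  2  3  4  5  6
  b 2  2  2  3  4  5  6
  e 3  3  3  3  4  5  6
Edit distance = dp[3][6] = 6

6


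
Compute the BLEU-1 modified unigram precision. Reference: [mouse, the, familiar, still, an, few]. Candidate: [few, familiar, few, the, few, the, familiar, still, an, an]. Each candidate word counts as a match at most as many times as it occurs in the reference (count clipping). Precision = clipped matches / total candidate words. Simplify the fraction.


Reference word counts: {'an': 1, 'familiar': 1, 'few': 1, 'mouse': 1, 'still': 1, 'the': 1}
Checking each candidate word (with clipping):
  'few' -> in reference (ref count 1, used 1/1) -> match (matches: 1)
  'familiar' -> in reference (ref count 1, used 1/1) -> match (matches: 2)
  'few' -> ref count 1 already used up (1/1) -> clipped, no match (matches: 2)
  'the' -> in reference (ref count 1, used 1/1) -> match (matches: 3)
  'few' -> ref count 1 already used up (1/1) -> clipped, no match (matches: 3)
  'the' -> ref count 1 already used up (1/1) -> clipped, no match (matches: 3)
  'familiar' -> ref count 1 already used up (1/1) -> clipped, no match (matches: 3)
  'still' -> in reference (ref count 1, used 1/1) -> match (matches: 4)
  'an' -> in reference (ref count 1, used 1/1) -> match (matches: 5)
  'an' -> ref count 1 already used up (1/1) -> clipped, no match (matches: 5)
Clipped matches: 5, Candidate length: 10
Precision = 5/10 = 1/2

1/2


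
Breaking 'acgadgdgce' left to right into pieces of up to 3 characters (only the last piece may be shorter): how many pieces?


'acgadgdgce' has 10 characters.
Chunking with max size 3:
  Chunk 1: 'acg' (positions 0-2)
  Chunk 2: 'adg' (positions 3-5)
  Chunk 3: 'dgc' (positions 6-8)
  Chunk 4: 'e' (positions 9-9)
Total chunks: ceil(10 / 3) = 4

4


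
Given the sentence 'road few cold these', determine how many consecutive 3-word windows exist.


Word trigrams from [4] words:
  Trigram 1: (road few cold)
  Trigram 2: (few cold these)
Total word trigrams: 4 - 2 = 2

2


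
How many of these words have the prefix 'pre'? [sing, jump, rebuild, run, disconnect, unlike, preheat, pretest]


Checking each word for prefix 'pre':
  'sing' -> no (count: 0)
  'jump' -> no (count: 0)
  'rebuild' -> no (count: 0)
  'run' -> no (count: 0)
  'disconnect' -> no (count: 0)
  'unlike' -> no (count: 0)
  'preheat' -> YES, starts with 'pre' (count: 1)
  'pretest' -> YES, starts with 'pre' (count: 2)
Total with prefix 'pre': 2

2


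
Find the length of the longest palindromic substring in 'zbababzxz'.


Scanning 'zbababzxz' for palindromic substrings.
Substring at positions 0-6: 'zbababz'.
Check: reverse('zbababz') = 'zbababz' -> palindrome confirmed.
Neighbouring characters ('-' / 'x') break symmetry, so it cannot extend further.
No longer palindromic substring exists; longest length = 7

7


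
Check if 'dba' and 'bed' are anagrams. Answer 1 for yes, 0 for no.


Sort characters of 'dba': 'abd'
Sort characters of 'bed': 'bde'
Sorted forms differ -> they are NOT anagrams
Result: 0

0


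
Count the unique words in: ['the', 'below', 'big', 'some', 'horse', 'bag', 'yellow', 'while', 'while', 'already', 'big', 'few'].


Listing all tokens and tracking unique types:
  Token 1: 'the' -> NEW (unique so far: 1)
  Token 2: 'below' -> NEW (unique so far: 2)
  Token 3: 'big' -> NEW (unique so far: 3)
  Token 4: 'some' -> NEW (unique so far: 4)
  Token 5: 'horse' -> NEW (unique so far: 5)
  Token 6: 'bag' -> NEW (unique so far: 6)
  Token 7: 'yellow' -> NEW (unique so far: 7)
  Token 8: 'while' -> NEW (unique so far: 8)
  Token 9: 'while' -> duplicate (unique so far: 8)
  Token 10: 'already' -> NEW (unique so far: 9)
  Token 11: 'big' -> duplicate (unique so far: 9)
  Token 12: 'few' -> NEW (unique so far: 10)
Unique types: ('already', 'bag', 'below', 'big', 'few', 'horse', 'some', 'the', 'while', 'yellow')
Vocabulary size: 10

10


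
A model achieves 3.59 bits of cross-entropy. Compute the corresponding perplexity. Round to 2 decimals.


Perplexity formula: PP = 2^H
H = 3.59
PP = 2^3.59
Decompose: 2^3.59 = 2^3 * 2^0.59
2^3 = 8, 2^0.59 ~ 1.5052467
PP ~ 8 * 1.5052467 = 12.0419736
Rounded to 2 decimals: 12.04

12.04


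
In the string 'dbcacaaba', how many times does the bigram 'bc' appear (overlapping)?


Scanning 'dbcacaaba' for bigram 'bc':
  Position 0: 'db' -> no
  Position 1: 'bc' -> MATCH
  Position 2: 'ca' -> no
  Position 3: 'ac' -> no
  Position 4: 'ca' -> no
  Position 5: 'aa' -> no
  Position 6: 'ab' -> no
  Position 7: 'ba' -> no
Total matches: 1

1


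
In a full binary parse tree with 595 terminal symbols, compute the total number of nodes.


Leaf nodes (terminals): 595
Internal nodes = n - 1 = 595 - 1 = 594
Total = leaves + internal = 595 + 594 = 1189

1189


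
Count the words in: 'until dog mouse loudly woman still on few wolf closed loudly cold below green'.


Counting words by splitting on spaces:
  Word 1: 'until'
  Word 2: 'dog'
  Word 3: 'mouse'
  Word 4: 'loudly'
  Word 5: 'woman'
  Word 6: 'still'
  Word 7: 'on'
  Word 8: 'few'
  Word 9: 'wolf'
  Word 10: 'closed'
  Word 11: 'loudly'
  Word 12: 'cold'
  Word 13: 'below'
  Word 14: 'green'
Total words: 14

14


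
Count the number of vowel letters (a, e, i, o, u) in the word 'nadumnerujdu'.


Scanning each character of 'nadumnerujdu':
  Position 1: 'n' -> consonant (running count: 0)
  Position 2: 'a' -> vowel (running count: 1)
  Position 3: 'd' -> consonant (running count: 1)
  Position 4: 'u' -> vowel (running count: 2)
  Position 5: 'm' -> consonant (running count: 2)
  Position 6: 'n' -> consonant (running count: 2)
  Position 7: 'e' -> vowel (running count: 3)
  Position 8: 'r' -> consonant (running count: 3)
  Position 9: 'u' -> vowel (running count: 4)
  Position 10: 'j' -> consonant (running count: 4)
  Position 11: 'd' -> consonant (running count: 4)
  Position 12: 'u' -> vowel (running count: 5)
Total vowels: 5

5


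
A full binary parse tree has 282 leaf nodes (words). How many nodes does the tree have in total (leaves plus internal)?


Leaf nodes (terminals): 282
Internal nodes = n - 1 = 282 - 1 = 281
Total = leaves + internal = 282 + 281 = 563

563


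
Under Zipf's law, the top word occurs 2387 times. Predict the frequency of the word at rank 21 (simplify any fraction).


Zipf's law: freq(rank) = f1 / rank
f1 = 2387, rank = 21
freq = 2387 / 21
GCD(2387, 21) = 7
Simplified: 341/3

341/3


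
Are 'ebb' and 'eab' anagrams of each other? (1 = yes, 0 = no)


Sort characters of 'ebb': 'bbe'
Sort characters of 'eab': 'abe'
Sorted forms differ -> they are NOT anagrams
Result: 0

0


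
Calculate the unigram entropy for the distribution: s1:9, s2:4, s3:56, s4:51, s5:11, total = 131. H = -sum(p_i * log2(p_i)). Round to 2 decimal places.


Computing entropy H = -sum(p_i * log2(p_i)):
  s1: p = 9/131 = 0.0687, -p*log2(p) = 0.2654
  s2: p = 4/131 = 0.0305, -p*log2(p) = 0.1537
  s3: p = 56/131 = 0.4275, -p*log2(p) = 0.5241
  s4: p = 51/131 = 0.3893, -p*log2(p) = 0.5299
  s5: p = 11/131 = 0.0840, -p*log2(p) = 0.3001
H = sum of terms = 1.7732
Rounded to 2 decimals: 1.77

1.77


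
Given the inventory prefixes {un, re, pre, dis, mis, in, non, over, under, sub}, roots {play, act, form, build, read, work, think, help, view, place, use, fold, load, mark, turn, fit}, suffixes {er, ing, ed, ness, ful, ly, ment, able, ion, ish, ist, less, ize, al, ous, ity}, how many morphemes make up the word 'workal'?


Segmenting 'workal' against the inventory:
  'work' -> root (morpheme 1)
  'al' -> suffix (morpheme 2)
Total morphemes: 2

2


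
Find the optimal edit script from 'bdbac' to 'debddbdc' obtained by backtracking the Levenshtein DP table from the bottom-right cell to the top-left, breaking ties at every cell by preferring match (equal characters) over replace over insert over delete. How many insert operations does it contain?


Edit distance = 4. Backtracking from cell (5, 8) with preference match > replace > insert > delete,
then listing the resulting alignment 'bdbac' -> 'debddbdc' left to right:
  Step 1: insert 'd' [insertion #1]
  Step 2: insert 'e' [insertion #2]
  Step 3: keep 'b'
  Step 4: insert 'd' [insertion #3]
  Step 5: keep 'd'
  Step 6: keep 'b'
  Step 7: replace a->d
  Step 8: keep 'c'
Total insertions: 3

3


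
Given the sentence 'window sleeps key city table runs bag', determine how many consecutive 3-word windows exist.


Word trigrams from [7] words:
  Trigram 1: (window sleeps key)
  Trigram 2: (sleeps key city)
  Trigram 3: (key city table)
  Trigram 4: (city table runs)
  Trigram 5: (table runs bag)
Total word trigrams: 7 - 2 = 5

5


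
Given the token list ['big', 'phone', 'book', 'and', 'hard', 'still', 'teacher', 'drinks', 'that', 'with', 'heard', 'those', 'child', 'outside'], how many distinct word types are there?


Listing all tokens and tracking unique types:
  Token 1: 'big' -> NEW (unique so far: 1)
  Token 2: 'phone' -> NEW (unique so far: 2)
  Token 3: 'book' -> NEW (unique so far: 3)
  Token 4: 'and' -> NEW (unique so far: 4)
  Token 5: 'hard' -> NEW (unique so far: 5)
  Token 6: 'still' -> NEW (unique so far: 6)
  Token 7: 'teacher' -> NEW (unique so far: 7)
  Token 8: 'drinks' -> NEW (unique so far: 8)
  Token 9: 'that' -> NEW (unique so far: 9)
  Token 10: 'with' -> NEW (unique so far: 10)
  Token 11: 'heard' -> NEW (unique so far: 11)
  Token 12: 'those' -> NEW (unique so far: 12)
  Token 13: 'child' -> NEW (unique so far: 13)
  Token 14: 'outside' -> NEW (unique so far: 14)
Unique types: ('and', 'big', 'book', 'child', 'drinks', 'hard', 'heard', 'outside', 'phone', 'still', 'teacher', 'that', 'those', 'with')
Vocabulary size: 14

14


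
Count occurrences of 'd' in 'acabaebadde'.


Scanning 'acabaebadde' for 'd':
  Position 8: 'd' -> MATCH (count: 1)
  Position 9: 'd' -> MATCH (count: 2)
Total occurrences of 'd': 2

2


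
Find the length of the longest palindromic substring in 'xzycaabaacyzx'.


Scanning 'xzycaabaacyzx' for palindromic substrings.
Substring at positions 0-12: 'xzycaabaacyzx'.
Check: reverse('xzycaabaacyzx') = 'xzycaabaacyzx' -> palindrome confirmed.
No longer palindromic substring exists; longest length = 13

13
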